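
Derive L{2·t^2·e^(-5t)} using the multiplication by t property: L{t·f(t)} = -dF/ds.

Using L{t^n·e^(at)} = n!/(s-a)^(n+1), L{t^2·e^(-5t)} = 2/(s+5)^3, so L{2·t^2·e^(-5t)} = 2·2/(s+5)^3 = 4/(s+5)^3

Final answer: 4/(s+5)^3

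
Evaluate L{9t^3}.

L{t^n} = n!/s^(n+1). So L{9t^3} = 9·3!/s^4 = 54/s^4

Final answer: 54/s^4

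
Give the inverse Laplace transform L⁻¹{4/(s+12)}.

L⁻¹{1/(s-a)} = e^(at), so L⁻¹{1/(s+12)} = e^(-12t), and L⁻¹{4/(s+12)} = 4·e^(-12t)

Final answer: 4·e^(-12t)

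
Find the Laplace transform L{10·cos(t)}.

L{cos(ωt)} = s/(s² + ω²), so L{cos(t)} = s/(s² + 1). Then L{10·cos(t)} = 10·s/(s² + 1) = 10s/(s² + 1)

Final answer: 10s/(s² + 1)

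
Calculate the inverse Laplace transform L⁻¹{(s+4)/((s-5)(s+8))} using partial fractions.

Using partial fractions, f(t) = (9e^(5t) + 4e^(-8t))/13

Final answer: (9e^(5t) + 4e^(-8t))/13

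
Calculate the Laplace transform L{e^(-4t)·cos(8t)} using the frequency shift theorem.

Frequency shift: L{e^(at)f(t)} = F(s-a). L{e^(-4t)·cos(8t)} = (s+4)/((s+4)² + 64)

Final answer: (s+4)/((s+4)² + 64)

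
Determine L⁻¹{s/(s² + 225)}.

This is the form c·s/(s² + a²) with a = 15. L⁻¹ = cos(15t)

Final answer: cos(15t)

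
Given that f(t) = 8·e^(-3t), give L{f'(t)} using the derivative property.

f(0) = 8, F(s) = 8/(s+3). L{f'(t)} = s·F(s) - f(0) = 8s/(s+3) - 8 = (8s - 8(s+3))/(s+3) = -24/(s+3)

Final answer: -24/(s+3)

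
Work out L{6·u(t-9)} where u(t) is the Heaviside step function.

L{u(t-a)} = e^(-as)/s. Here a=9, so L{u(t-9)} = e^(-9s)/s, and L{6·u(t-9)} = 6·e^(-9s)/s

Final answer: 6·e^(-9s)/s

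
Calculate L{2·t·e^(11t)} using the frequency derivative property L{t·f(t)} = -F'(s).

L{e^(11t)} = 1/(s-11). By frequency derivative: L{t·e^(11t)} = -d/ds[1/(s-11)] = -(-1)/(s-11)² = 1/(s-11)². Then L{2·t·e^(11t)} = 2·1/(s-11)² = 2/(s-11)²

Final answer: 2/(s-11)²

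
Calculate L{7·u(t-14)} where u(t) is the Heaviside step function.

L{u(t-a)} = e^(-as)/s. Here a=14, so L{u(t-14)} = e^(-14s)/s, and L{7·u(t-14)} = 7·e^(-14s)/s

Final answer: 7·e^(-14s)/s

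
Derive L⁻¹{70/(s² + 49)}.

This is the form c·a/(s² + a²) with a = 7, c = 10. L⁻¹ = 10·sin(7t)

Final answer: 10·sin(7t)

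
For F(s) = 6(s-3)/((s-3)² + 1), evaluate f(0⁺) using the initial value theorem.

f(0⁺) = lim_{s→∞} sF(s) = lim_{s→∞} 6s(s-3)/((s-3)² + 1) = 6

Final answer: 6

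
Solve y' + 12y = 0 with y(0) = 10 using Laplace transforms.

L{y'} + 12L{y} = 0. sY - 10 + 12Y = 0. Y(s+12) = 10. Y = 10/(s+12)

Final answer: y(t) = 10e^(-12t)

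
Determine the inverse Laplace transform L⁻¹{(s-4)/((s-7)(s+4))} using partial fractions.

Using partial fractions, f(t) = (3e^(7t) + 8e^(-4t))/11

Final answer: (3e^(7t) + 8e^(-4t))/11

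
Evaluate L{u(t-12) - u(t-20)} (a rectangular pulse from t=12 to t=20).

L{u(t-a)} = e^(-as)/s. L{u(t-12) - u(t-20)} = (e^(-12s) - e^(-20s))/s

Final answer: (e^(-12s) - e^(-20s))/s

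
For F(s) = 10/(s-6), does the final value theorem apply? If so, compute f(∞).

sF(s) = 10s/(s-6) has a pole at s = 6 in the right half-plane. Theorem does NOT apply (unstable system; f(t) = 10·e^(6t) grows without bound).

Final answer: Not applicable (unstable)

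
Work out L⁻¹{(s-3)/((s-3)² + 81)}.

Using frequency shift: L⁻¹{(s-a)/((s-a)² + b²)} = e^(at)cos(bt). Here a=3, b=9

Final answer: e^(3t)·cos(9t)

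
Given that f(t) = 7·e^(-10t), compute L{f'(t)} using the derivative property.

f(0) = 7, F(s) = 7/(s+10). L{f'(t)} = s·F(s) - f(0) = 7s/(s+10) - 7 = (7s - 7(s+10))/(s+10) = -70/(s+10)

Final answer: -70/(s+10)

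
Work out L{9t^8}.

L{t^n} = n!/s^(n+1). So L{9t^8} = 9·8!/s^9 = 362880/s^9

Final answer: 362880/s^9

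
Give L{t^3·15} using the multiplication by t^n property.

L{15} = 15/s. d^1/ds^1[1/s] = -1/s². d^2/ds^2[1/s] = 2/s^3. d^3/ds^3[1/s] = -6/s^4. So L{t^3} = (-1)^{3}·-6/s^4 = 6/s^4. Then L{t^3·15} = 15·6/s^4 = 90/s^4

Final answer: 90/s^4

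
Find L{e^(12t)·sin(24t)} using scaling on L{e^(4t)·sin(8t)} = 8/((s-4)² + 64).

Scaling with a=3: L{e^(12t)·sin(24t)} = (1/3) · 8/((s/3-4)² + 64). Simplifying: 24/((s-12)² + 576)

Final answer: 24/((s-12)² + 576)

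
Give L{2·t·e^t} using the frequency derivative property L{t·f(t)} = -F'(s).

L{e^t} = 1/(s-1). By frequency derivative: L{t·e^t} = -d/ds[1/(s-1)] = -(-1)/(s-1)² = 1/(s-1)². Then L{2·t·e^t} = 2·1/(s-1)² = 2/(s-1)²

Final answer: 2/(s-1)²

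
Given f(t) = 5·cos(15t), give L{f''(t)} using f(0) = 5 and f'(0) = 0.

F(s) = 5s/(s² + 225). L{f''(t)} = s²F(s) - sf(0) - f'(0) = 5s³/(s² + 225) - 5s = (5s³ - 5s(s² + 225))/(s² + 225) = -1125s/(s² + 225)

Final answer: -1125s/(s² + 225)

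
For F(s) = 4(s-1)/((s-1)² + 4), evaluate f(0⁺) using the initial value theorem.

f(0⁺) = lim_{s→∞} sF(s) = lim_{s→∞} 4s(s-1)/((s-1)² + 4) = 4

Final answer: 4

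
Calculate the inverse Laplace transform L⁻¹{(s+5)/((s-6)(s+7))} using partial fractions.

Using partial fractions, f(t) = (11e^(6t) + 2e^(-7t))/13

Final answer: (11e^(6t) + 2e^(-7t))/13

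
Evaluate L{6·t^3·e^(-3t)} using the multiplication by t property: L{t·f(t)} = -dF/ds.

Using L{t^n·e^(at)} = n!/(s-a)^(n+1), L{t^3·e^(-3t)} = 6/(s+3)^4, so L{6·t^3·e^(-3t)} = 6·6/(s+3)^4 = 36/(s+3)^4

Final answer: 36/(s+3)^4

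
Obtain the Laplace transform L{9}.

L{9} = 9 · L{1} = 9/s

Final answer: 9/s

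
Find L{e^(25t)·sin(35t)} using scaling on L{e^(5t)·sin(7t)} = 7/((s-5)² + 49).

Scaling with a=5: L{e^(25t)·sin(35t)} = (1/5) · 7/((s/5-5)² + 49). Simplifying: 35/((s-25)² + 1225)

Final answer: 35/((s-25)² + 1225)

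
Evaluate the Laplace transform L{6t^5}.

L{6t^5} = 6 · L{t^5} = 6 · 120/s^6 = 720/s^6

Final answer: 720/s^6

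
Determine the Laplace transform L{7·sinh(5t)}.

L{sinh(ωt)} = ω/(s² - ω²), so L{sinh(5t)} = 5/(s² - 25). Then L{7·sinh(5t)} = 7·5/(s² - 25) = 35/(s² - 25)

Final answer: 35/(s² - 25)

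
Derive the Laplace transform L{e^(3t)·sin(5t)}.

L{e^(at)·sin(ωt)} = ω/((s-a)² + ω²), so L{e^(3t)·sin(5t)} = 5/((s-3)² + 25)

Final answer: 5/((s-3)² + 25)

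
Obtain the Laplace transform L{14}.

L{14} = 14 · L{1} = 14/s

Final answer: 14/s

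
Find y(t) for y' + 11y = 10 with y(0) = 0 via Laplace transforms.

sY + 11Y = 10/s. Y = 10/(s(s+11)). Partial fractions: Y = 10/11/s - 10/11/(s+11)

Final answer: y(t) = 10/11(1 - e^(-11t))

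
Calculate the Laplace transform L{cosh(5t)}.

L{cosh(ωt)} = s/(s² - ω²), so L{cosh(5t)} = s/(s² - 25)

Final answer: s/(s² - 25)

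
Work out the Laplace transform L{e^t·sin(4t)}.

L{e^(at)·sin(ωt)} = ω/((s-a)² + ω²), so L{e^t·sin(4t)} = 4/((s-1)² + 16)

Final answer: 4/((s-1)² + 16)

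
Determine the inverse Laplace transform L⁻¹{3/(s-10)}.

L⁻¹{1/(s-a)} = e^(at), so L⁻¹{1/(s-10)} = e^(10t), and L⁻¹{3/(s-10)} = 3·e^(10t)

Final answer: 3·e^(10t)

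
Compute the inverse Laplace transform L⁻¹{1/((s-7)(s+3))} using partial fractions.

Decompose: A/(s-7) + B/(s+3). A = 1/10, B = -1/10. f(t) = (e^(7t) - e^(-3t))/10

Final answer: (e^(7t) - e^(-3t))/10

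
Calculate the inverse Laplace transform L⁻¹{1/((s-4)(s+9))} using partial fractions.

Decompose: A/(s-4) + B/(s+9). A = 1/13, B = -1/13. f(t) = (e^(4t) - e^(-9t))/13

Final answer: (e^(4t) - e^(-9t))/13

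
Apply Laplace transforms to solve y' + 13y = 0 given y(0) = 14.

L{y'} + 13L{y} = 0. sY - 14 + 13Y = 0. Y(s+13) = 14. Y = 14/(s+13)

Final answer: y(t) = 14e^(-13t)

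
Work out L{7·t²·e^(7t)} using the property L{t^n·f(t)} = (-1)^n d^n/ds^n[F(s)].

L{e^(7t)} = 1/(s-7). d/ds[1/(s-7)] = -1/(s-7)². d²/ds²[1/(s-7)] = 2/(s-7)³. So L{t²·e^(7t)} = (-1)² · 2/(s-7)³ = 2/(s-7)³. Then L{7·t²·e^(7t)} = 7·2/(s-7)³ = 14/(s-7)³

Final answer: 14/(s-7)³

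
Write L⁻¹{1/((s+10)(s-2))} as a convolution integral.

1/((s+10)(s-2)) = (1/(s+10))·(1/(s-2)) = L{e^(-10t)}·L{e^(2t)}. So f(t) = e^(-10t)*e^(2t) = ∫₀ᵗ e^(-10τ)·e^(2(t-τ)) dτ

Final answer: ∫₀ᵗ e^(-10τ)·e^(2(t-τ)) dτ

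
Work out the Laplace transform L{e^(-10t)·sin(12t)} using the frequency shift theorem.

Frequency shift: L{e^(at)f(t)} = F(s-a). L{e^(-10t)·sin(12t)} = 12/((s+10)² + 144)

Final answer: 12/((s+10)² + 144)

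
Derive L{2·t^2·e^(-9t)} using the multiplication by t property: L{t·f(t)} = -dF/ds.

Using L{t^n·e^(at)} = n!/(s-a)^(n+1), L{t^2·e^(-9t)} = 2/(s+9)^3, so L{2·t^2·e^(-9t)} = 2·2/(s+9)^3 = 4/(s+9)^3

Final answer: 4/(s+9)^3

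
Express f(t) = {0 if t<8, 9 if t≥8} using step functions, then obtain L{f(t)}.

f(t) = 9·u(t-8). L{u(t-8)} = e^(-8s)/s, so L{f(t)} = 9·e^(-8s)/s

Final answer: 9·e^(-8s)/s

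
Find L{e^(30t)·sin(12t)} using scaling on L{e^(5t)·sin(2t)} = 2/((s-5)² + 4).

Scaling with a=6: L{e^(30t)·sin(12t)} = (1/6) · 2/((s/6-5)² + 4). Simplifying: 12/((s-30)² + 144)

Final answer: 12/((s-30)² + 144)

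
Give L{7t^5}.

L{t^n} = n!/s^(n+1). So L{7t^5} = 7·5!/s^6 = 840/s^6

Final answer: 840/s^6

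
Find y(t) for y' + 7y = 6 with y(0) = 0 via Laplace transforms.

sY + 7Y = 6/s. Y = 6/(s(s+7)). Partial fractions: Y = 6/7/s - 6/7/(s+7)

Final answer: y(t) = 6/7(1 - e^(-7t))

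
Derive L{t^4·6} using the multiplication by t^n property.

L{6} = 6/s. d^1/ds^1[1/s] = -1/s². d^2/ds^2[1/s] = 2/s^3. d^3/ds^3[1/s] = -6/s^4. d^4/ds^4[1/s] = 24/s^5. So L{t^4} = (-1)^{4}·24/s^5 = 24/s^5. Then L{t^4·6} = 6·24/s^5 = 144/s^5

Final answer: 144/s^5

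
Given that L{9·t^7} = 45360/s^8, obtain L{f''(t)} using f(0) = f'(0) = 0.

L{f''(t)} = s²F(s) - sf(0) - f'(0) = s²·45360/s^8 - 0 - 0 = 45360/s^6

Final answer: 45360/s^6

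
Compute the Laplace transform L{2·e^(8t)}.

L{e^(at)} = 1/(s-a), so L{e^(8t)} = 1/(s-8). Then L{2·e^(8t)} = 2/(s-8)

Final answer: 2/(s-8)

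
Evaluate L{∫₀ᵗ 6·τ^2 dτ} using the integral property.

L{∫₀ᵗ f(τ)dτ} = F(s)/s with f(t) = 6t^2. F(s) = 12/s^3, so L{∫₀ᵗ 6·τ^2 dτ} = (12/s^3)/s = 12/s^4. (Check: ∫₀ᵗ 6·τ^2 dτ = 6t^3/3.)

Final answer: 12/s^4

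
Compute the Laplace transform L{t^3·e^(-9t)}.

L{t^n·e^(at)} = n!/(s-a)^(n+1), so L{t^3·e^(-9t)} = 6/(s+9)^4

Final answer: 6/(s+9)^4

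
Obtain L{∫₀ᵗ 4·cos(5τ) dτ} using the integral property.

L{∫₀ᵗ f(τ)dτ} = F(s)/s with F(s) = 4s/(s² + 25), so the result is (4s/(s² + 25))/s = 4/(s² + 25)

Final answer: 4/(s² + 25)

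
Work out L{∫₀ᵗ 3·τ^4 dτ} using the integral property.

L{∫₀ᵗ f(τ)dτ} = F(s)/s with f(t) = 3t^4. F(s) = 72/s^5, so L{∫₀ᵗ 3·τ^4 dτ} = (72/s^5)/s = 72/s^6. (Check: ∫₀ᵗ 3·τ^4 dτ = 3t^5/5.)

Final answer: 72/s^6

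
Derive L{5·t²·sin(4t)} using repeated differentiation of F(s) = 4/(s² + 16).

F(s) = 4/(s² + 16). F'(s) = -8s/(s² + 16)². F''(s) = -8(16 - 3s²)/(s² + 16)³ = (24s² - 128)/(s² + 16)³. So L{t²·sin(4t)} = (-1)² F''(s) = (24s² - 128)/(s² + 16)³. Then L{5·t²·sin(4t)} = 5·(24s² - 128)/(s² + 16)³ = (120s² - 640)/(s² + 16)³

Final answer: (120s² - 640)/(s² + 16)³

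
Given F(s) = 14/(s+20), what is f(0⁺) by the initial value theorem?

f(0⁺) = lim_{s→∞} s·14/(s+20) = lim_{s→∞} 14s/(s+20) = 14

Final answer: 14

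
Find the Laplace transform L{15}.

L{15} = 15 · L{1} = 15/s

Final answer: 15/s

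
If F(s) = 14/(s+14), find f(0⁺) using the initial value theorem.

f(0⁺) = lim_{s→∞} s·14/(s+14) = lim_{s→∞} 14s/(s+14) = 14

Final answer: 14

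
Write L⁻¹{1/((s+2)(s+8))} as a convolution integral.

1/((s+2)(s+8)) = (1/(s+2))·(1/(s+8)) = L{e^(-2t)}·L{e^(-8t)}. So f(t) = e^(-2t)*e^(-8t) = ∫₀ᵗ e^(-2τ)·e^(-8(t-τ)) dτ

Final answer: ∫₀ᵗ e^(-2τ)·e^(-8(t-τ)) dτ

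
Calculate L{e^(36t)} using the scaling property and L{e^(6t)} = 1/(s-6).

Using L{f(at)} = (1/a)F(s/a) with a=6 and f(t) = e^(6t): L{e^(36t)} = (1/6) · 1/((s/6)-6) = (1/6) · 6/(s-36) = 1/(s-36)

Final answer: 1/(s-36)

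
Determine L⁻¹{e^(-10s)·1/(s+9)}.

L⁻¹{1/(s+9)} = e^(-9t). By the time shift theorem, L⁻¹{e^(-as)F(s)} = u(t-a)f(t-a) with a=10, so L⁻¹{e^(-10s)·1/(s+9)} = u(t-10)·e^(-9(t-10))

Final answer: u(t-10)·e^(-9(t-10))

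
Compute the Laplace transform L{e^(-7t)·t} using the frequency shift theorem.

L{e^(at)·t^n} = n!/(s-a)^(n+1), so L{e^(-7t)·t} = 1/(s+7)^2

Final answer: 1/(s+7)^2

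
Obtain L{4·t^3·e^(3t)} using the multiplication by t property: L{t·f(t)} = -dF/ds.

Using L{t^n·e^(at)} = n!/(s-a)^(n+1), L{t^3·e^(3t)} = 6/(s-3)^4, so L{4·t^3·e^(3t)} = 4·6/(s-3)^4 = 24/(s-3)^4

Final answer: 24/(s-3)^4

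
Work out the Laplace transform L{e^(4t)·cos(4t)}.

L{e^(at)·cos(ωt)} = (s-a)/((s-a)² + ω²), so L{e^(4t)·cos(4t)} = (s-4)/((s-4)² + 16)

Final answer: (s-4)/((s-4)² + 16)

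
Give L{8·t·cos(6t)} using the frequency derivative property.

L{cos(6t)} = s/(s² + 36). Derivative: d/ds[s/(s² + 36)] = [(s² + 36) - s·2s]/(s² + 36)² = (36 - s²)/(s² + 36)². So L{t·cos(6t)} = -F'(s) = (s² - 36)/(s² + 36)². Then L{8·t·cos(6t)} = 8·(s² - 36)/(s² + 36)²

Final answer: 8·(s² - 36)/(s² + 36)²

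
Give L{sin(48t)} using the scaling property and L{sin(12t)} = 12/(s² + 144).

Using L{f(at)} = (1/a)F(s/a) with a=4: L{sin(48t)} = (1/4) · 12/((s/4)² + 144) = (1/4) · 12·16/(s² + 2304) = 48/(s² + 2304)

Final answer: 48/(s² + 2304)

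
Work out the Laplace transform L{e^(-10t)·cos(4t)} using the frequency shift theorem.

Frequency shift: L{e^(at)f(t)} = F(s-a). L{e^(-10t)·cos(4t)} = (s+10)/((s+10)² + 16)

Final answer: (s+10)/((s+10)² + 16)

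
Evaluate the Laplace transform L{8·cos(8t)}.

L{cos(ωt)} = s/(s² + ω²), so L{cos(8t)} = s/(s² + 64). Then L{8·cos(8t)} = 8·s/(s² + 64) = 8s/(s² + 64)

Final answer: 8s/(s² + 64)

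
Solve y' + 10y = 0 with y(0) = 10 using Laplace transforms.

L{y'} + 10L{y} = 0. sY - 10 + 10Y = 0. Y(s+10) = 10. Y = 10/(s+10)

Final answer: y(t) = 10e^(-10t)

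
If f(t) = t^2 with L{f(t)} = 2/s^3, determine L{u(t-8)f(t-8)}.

Time shift theorem: L{u(t-a)f(t-a)} = e^(-as)F(s). Here a=8, F(s) = 2/s^3, so L{u(t-8)f(t-8)} = e^(-8s)·2/s^3

Final answer: e^(-8s)·2/s^3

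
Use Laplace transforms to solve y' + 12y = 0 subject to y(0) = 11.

L{y'} + 12L{y} = 0. sY - 11 + 12Y = 0. Y(s+12) = 11. Y = 11/(s+12)

Final answer: y(t) = 11e^(-12t)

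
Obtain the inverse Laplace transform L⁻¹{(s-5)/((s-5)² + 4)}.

Using frequency shift, L⁻¹{(s-5)/((s-5)² + 4)} = e^(5t)·cos(2t)

Final answer: e^(5t)·cos(2t)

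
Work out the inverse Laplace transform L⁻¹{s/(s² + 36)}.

L⁻¹{s/(s² + 36)} = cos(6t)

Final answer: cos(6t)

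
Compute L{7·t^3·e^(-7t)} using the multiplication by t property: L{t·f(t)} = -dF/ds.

Using L{t^n·e^(at)} = n!/(s-a)^(n+1), L{t^3·e^(-7t)} = 6/(s+7)^4, so L{7·t^3·e^(-7t)} = 7·6/(s+7)^4 = 42/(s+7)^4

Final answer: 42/(s+7)^4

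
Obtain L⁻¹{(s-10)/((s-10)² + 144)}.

Using frequency shift: L⁻¹{(s-a)/((s-a)² + b²)} = e^(at)cos(bt). Here a=10, b=12

Final answer: e^(10t)·cos(12t)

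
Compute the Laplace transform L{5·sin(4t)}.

L{sin(ωt)} = ω/(s² + ω²), so L{sin(4t)} = 4/(s² + 16). Then L{5·sin(4t)} = 5·4/(s² + 16) = 20/(s² + 16)

Final answer: 20/(s² + 16)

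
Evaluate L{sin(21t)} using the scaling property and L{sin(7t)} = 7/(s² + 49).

Using L{f(at)} = (1/a)F(s/a) with a=3: L{sin(21t)} = (1/3) · 7/((s/3)² + 49) = (1/3) · 7·9/(s² + 441) = 21/(s² + 441)

Final answer: 21/(s² + 441)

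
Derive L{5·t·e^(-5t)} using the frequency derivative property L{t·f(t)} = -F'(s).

L{e^(-5t)} = 1/(s+5). By frequency derivative: L{t·e^(-5t)} = -d/ds[1/(s+5)] = -(-1)/(s+5)² = 1/(s+5)². Then L{5·t·e^(-5t)} = 5·1/(s+5)² = 5/(s+5)²

Final answer: 5/(s+5)²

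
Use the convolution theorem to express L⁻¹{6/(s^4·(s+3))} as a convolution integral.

6/(s^4·(s+3)) = (6/s^4)·(1/(s+3)) = L{t^3}·L{e^(-3t)}. So f(t) = t^3*e^(-3t) = ∫₀ᵗ τ^3·e^(-3(t-τ)) dτ

Final answer: ∫₀ᵗ τ^3·e^(-3(t-τ)) dτ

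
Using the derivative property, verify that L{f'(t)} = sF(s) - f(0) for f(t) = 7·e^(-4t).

f'(t) = -28e^(-4t). Direct: L{f'(t)} = -28/(s+4). Property: s·7/(s+4) - 7 = (7s - 7(s+4))/(s+4) = -28/(s+4). ✓

Final answer: -28/(s+4)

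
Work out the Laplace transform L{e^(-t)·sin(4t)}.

L{e^(at)·sin(ωt)} = ω/((s-a)² + ω²), so L{e^(-t)·sin(4t)} = 4/((s+1)² + 16)

Final answer: 4/((s+1)² + 16)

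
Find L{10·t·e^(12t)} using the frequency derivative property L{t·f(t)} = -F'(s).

L{e^(12t)} = 1/(s-12). By frequency derivative: L{t·e^(12t)} = -d/ds[1/(s-12)] = -(-1)/(s-12)² = 1/(s-12)². Then L{10·t·e^(12t)} = 10·1/(s-12)² = 10/(s-12)²

Final answer: 10/(s-12)²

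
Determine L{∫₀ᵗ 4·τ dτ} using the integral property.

L{∫₀ᵗ f(τ)dτ} = F(s)/s with f(t) = 4t. F(s) = 4/s^2, so L{∫₀ᵗ 4·τ dτ} = (4/s^2)/s = 4/s^3. (Check: ∫₀ᵗ 4·τ dτ = 4t^2/2.)

Final answer: 4/s^3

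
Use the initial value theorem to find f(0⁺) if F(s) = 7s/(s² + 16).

f(0⁺) = lim_{s→∞} s·7s/(s² + 16) = lim_{s→∞} 7s²/(s² + 16) = 7

Final answer: 7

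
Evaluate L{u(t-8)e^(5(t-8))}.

u(t-a)f(t-a) with f(t)=e^(5t). L{e^(5t)} = 1/(s-5). By time shift: e^(-8s)/(s-5)

Final answer: e^(-8s)/(s-5)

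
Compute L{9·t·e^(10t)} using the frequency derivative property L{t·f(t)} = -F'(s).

L{e^(10t)} = 1/(s-10). By frequency derivative: L{t·e^(10t)} = -d/ds[1/(s-10)] = -(-1)/(s-10)² = 1/(s-10)². Then L{9·t·e^(10t)} = 9·1/(s-10)² = 9/(s-10)²

Final answer: 9/(s-10)²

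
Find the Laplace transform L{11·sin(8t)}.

L{sin(ωt)} = ω/(s² + ω²), so L{sin(8t)} = 8/(s² + 64). Then L{11·sin(8t)} = 11·8/(s² + 64) = 88/(s² + 64)

Final answer: 88/(s² + 64)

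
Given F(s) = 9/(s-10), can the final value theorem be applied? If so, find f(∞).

sF(s) = 9s/(s-10) has a pole at s = 10 in the right half-plane. Theorem does NOT apply (unstable system; f(t) = 9·e^(10t) grows without bound).

Final answer: Not applicable (unstable)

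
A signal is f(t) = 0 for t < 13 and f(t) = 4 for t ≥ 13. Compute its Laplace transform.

f(t) = 4·u(t-13). L{u(t-13)} = e^(-13s)/s, so L{f(t)} = 4·e^(-13s)/s

Final answer: 4·e^(-13s)/s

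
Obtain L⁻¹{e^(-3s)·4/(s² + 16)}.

L⁻¹{4/(s² + 16)} = sin(4t). By the time shift theorem, L⁻¹{e^(-as)F(s)} = u(t-a)f(t-a) with a=3, so L⁻¹{e^(-3s)·4/(s² + 16)} = u(t-3)·sin(4(t-3))

Final answer: u(t-3)·sin(4(t-3))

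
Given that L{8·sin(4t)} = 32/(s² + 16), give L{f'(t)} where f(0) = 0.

L{f'(t)} = s·F(s) - f(0) = s·32/(s² + 16) - 0 = 32s/(s² + 16)

Final answer: 32s/(s² + 16)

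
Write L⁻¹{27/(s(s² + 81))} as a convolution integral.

27/(s(s² + 81)) = (1/s)·(27/(s² + 81)) = L{1}·L{3·sin(9t)}. So f(t) = 1*(3·sin(9t)) = ∫₀ᵗ 3·sin(9τ) dτ

Final answer: ∫₀ᵗ 3·sin(9τ) dτ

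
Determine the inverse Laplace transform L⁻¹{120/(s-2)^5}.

L⁻¹{n!/(s-a)^(n+1)} = t^n·e^(at) with n=4, a=2. So L⁻¹{24/(s-2)^5} = t^4·e^(2t), and L⁻¹{120/(s-2)^5} = (120/24)·t^4·e^(2t) = 5·t^4·e^(2t)

Final answer: 5·t^4·e^(2t)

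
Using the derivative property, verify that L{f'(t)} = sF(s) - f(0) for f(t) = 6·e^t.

f'(t) = 6e^t. Direct: L{f'(t)} = 6/(s-1). Property: s·6/(s-1) - 6 = (6s - 6(s-1))/(s-1) = 6/(s-1). ✓

Final answer: 6/(s-1)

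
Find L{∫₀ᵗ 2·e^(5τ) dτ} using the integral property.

L{∫₀ᵗ f(τ)dτ} = F(s)/s with F(s) = 2/(s-5), so L{∫₀ᵗ 2·e^(5τ) dτ} = 2/(s(s-5))

Final answer: 2/(s(s-5))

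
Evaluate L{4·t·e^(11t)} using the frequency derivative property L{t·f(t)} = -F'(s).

L{e^(11t)} = 1/(s-11). By frequency derivative: L{t·e^(11t)} = -d/ds[1/(s-11)] = -(-1)/(s-11)² = 1/(s-11)². Then L{4·t·e^(11t)} = 4·1/(s-11)² = 4/(s-11)²

Final answer: 4/(s-11)²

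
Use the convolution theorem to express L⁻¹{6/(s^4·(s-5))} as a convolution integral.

6/(s^4·(s-5)) = (6/s^4)·(1/(s-5)) = L{t^3}·L{e^(5t)}. So f(t) = t^3*e^(5t) = ∫₀ᵗ τ^3·e^(5(t-τ)) dτ

Final answer: ∫₀ᵗ τ^3·e^(5(t-τ)) dτ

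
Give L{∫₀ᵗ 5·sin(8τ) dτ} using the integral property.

L{∫₀ᵗ f(τ)dτ} = F(s)/s with F(s) = 40/(s² + 64), so the result is (40/(s² + 64))/s = 40/(s(s² + 64))

Final answer: 40/(s(s² + 64))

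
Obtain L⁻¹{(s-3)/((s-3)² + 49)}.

Using frequency shift: L⁻¹{(s-a)/((s-a)² + b²)} = e^(at)cos(bt). Here a=3, b=7

Final answer: e^(3t)·cos(7t)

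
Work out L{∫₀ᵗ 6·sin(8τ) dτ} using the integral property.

L{∫₀ᵗ f(τ)dτ} = F(s)/s with F(s) = 48/(s² + 64), so the result is (48/(s² + 64))/s = 48/(s(s² + 64))

Final answer: 48/(s(s² + 64))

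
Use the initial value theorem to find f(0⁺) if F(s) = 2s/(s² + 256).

f(0⁺) = lim_{s→∞} s·2s/(s² + 256) = lim_{s→∞} 2s²/(s² + 256) = 2

Final answer: 2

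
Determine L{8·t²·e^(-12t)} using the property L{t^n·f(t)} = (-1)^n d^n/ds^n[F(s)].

L{e^(-12t)} = 1/(s+12). d/ds[1/(s+12)] = -1/(s+12)². d²/ds²[1/(s+12)] = 2/(s+12)³. So L{t²·e^(-12t)} = (-1)² · 2/(s+12)³ = 2/(s+12)³. Then L{8·t²·e^(-12t)} = 8·2/(s+12)³ = 16/(s+12)³

Final answer: 16/(s+12)³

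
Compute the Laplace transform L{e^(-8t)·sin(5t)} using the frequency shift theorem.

Frequency shift: L{e^(at)f(t)} = F(s-a). L{e^(-8t)·sin(5t)} = 5/((s+8)² + 25)

Final answer: 5/((s+8)² + 25)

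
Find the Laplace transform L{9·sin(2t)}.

L{sin(ωt)} = ω/(s² + ω²), so L{sin(2t)} = 2/(s² + 4). Then L{9·sin(2t)} = 9·2/(s² + 4) = 18/(s² + 4)

Final answer: 18/(s² + 4)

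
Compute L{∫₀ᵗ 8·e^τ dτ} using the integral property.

L{∫₀ᵗ f(τ)dτ} = F(s)/s with F(s) = 8/(s-1), so L{∫₀ᵗ 8·e^τ dτ} = 8/(s(s-1))

Final answer: 8/(s(s-1))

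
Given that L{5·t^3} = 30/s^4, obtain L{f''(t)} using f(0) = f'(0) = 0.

L{f''(t)} = s²F(s) - sf(0) - f'(0) = s²·30/s^4 - 0 - 0 = 30/s^2

Final answer: 30/s^2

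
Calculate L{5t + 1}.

L{5t + 1} = 5·L{t} + L{1} = 5/s² + 1/s

Final answer: 5/s² + 1/s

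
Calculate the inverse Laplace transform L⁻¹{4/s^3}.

L⁻¹{n!/s^(n+1)} = t^n with n=2. So L⁻¹{2/s^3} = t^2, and L⁻¹{4/s^3} = (4/2)·t^2 = 2·t^2

Final answer: 2·t^2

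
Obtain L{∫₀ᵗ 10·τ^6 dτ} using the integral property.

L{∫₀ᵗ f(τ)dτ} = F(s)/s with f(t) = 10t^6. F(s) = 7200/s^7, so L{∫₀ᵗ 10·τ^6 dτ} = (7200/s^7)/s = 7200/s^8. (Check: ∫₀ᵗ 10·τ^6 dτ = 10t^7/7.)

Final answer: 7200/s^8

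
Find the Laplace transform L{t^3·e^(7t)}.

L{t^n·e^(at)} = n!/(s-a)^(n+1), so L{t^3·e^(7t)} = 6/(s-7)^4

Final answer: 6/(s-7)^4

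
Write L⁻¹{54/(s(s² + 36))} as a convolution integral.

54/(s(s² + 36)) = (1/s)·(54/(s² + 36)) = L{1}·L{9·sin(6t)}. So f(t) = 1*(9·sin(6t)) = ∫₀ᵗ 9·sin(6τ) dτ

Final answer: ∫₀ᵗ 9·sin(6τ) dτ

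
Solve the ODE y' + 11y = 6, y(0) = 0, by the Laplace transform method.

sY + 11Y = 6/s. Y = 6/(s(s+11)). Partial fractions: Y = 6/11/s - 6/11/(s+11)

Final answer: y(t) = 6/11(1 - e^(-11t))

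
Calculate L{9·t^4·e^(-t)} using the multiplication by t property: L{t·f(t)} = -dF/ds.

Using L{t^n·e^(at)} = n!/(s-a)^(n+1), L{t^4·e^(-t)} = 24/(s+1)^5, so L{9·t^4·e^(-t)} = 9·24/(s+1)^5 = 216/(s+1)^5

Final answer: 216/(s+1)^5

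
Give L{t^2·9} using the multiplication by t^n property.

L{9} = 9/s. d^1/ds^1[1/s] = -1/s². d^2/ds^2[1/s] = 2/s^3. So L{t^2} = (-1)^{2}·2/s^3 = 2/s^3. Then L{t^2·9} = 9·2/s^3 = 18/s^3

Final answer: 18/s^3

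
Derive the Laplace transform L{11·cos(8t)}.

L{cos(ωt)} = s/(s² + ω²), so L{cos(8t)} = s/(s² + 64). Then L{11·cos(8t)} = 11·s/(s² + 64) = 11s/(s² + 64)

Final answer: 11s/(s² + 64)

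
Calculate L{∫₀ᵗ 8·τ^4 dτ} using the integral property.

L{∫₀ᵗ f(τ)dτ} = F(s)/s with f(t) = 8t^4. F(s) = 192/s^5, so L{∫₀ᵗ 8·τ^4 dτ} = (192/s^5)/s = 192/s^6. (Check: ∫₀ᵗ 8·τ^4 dτ = 8t^5/5.)

Final answer: 192/s^6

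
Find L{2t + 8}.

L{2t + 8} = 2·L{t} + 8·L{1} = 2/s² + 8/s

Final answer: 2/s² + 8/s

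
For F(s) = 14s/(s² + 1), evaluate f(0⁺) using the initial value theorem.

f(0⁺) = lim_{s→∞} s·14s/(s² + 1) = lim_{s→∞} 14s²/(s² + 1) = 14

Final answer: 14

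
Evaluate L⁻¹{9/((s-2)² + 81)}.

Form: b/((s-a)² + b²) → e^(at)sin(bt). With a=2, b=9

Final answer: e^(2t)·sin(9t)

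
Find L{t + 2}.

L{t + 2} = L{t} + 2·L{1} = 1/s² + 2/s

Final answer: 1/s² + 2/s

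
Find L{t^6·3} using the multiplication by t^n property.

L{3} = 3/s. d^1/ds^1[1/s] = -1/s². d^2/ds^2[1/s] = 2/s^3. d^3/ds^3[1/s] = -6/s^4. d^4/ds^4[1/s] = 24/s^5. d^5/ds^5[1/s] = -120/s^6. d^6/ds^6[1/s] = 720/s^7. So L{t^6} = (-1)^{6}·720/s^7 = 720/s^7. Then L{t^6·3} = 3·720/s^7 = 2160/s^7

Final answer: 2160/s^7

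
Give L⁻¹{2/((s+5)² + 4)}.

Form: b/((s-a)² + b²) → e^(at)sin(bt). With a=-5, b=2

Final answer: e^(-5t)·sin(2t)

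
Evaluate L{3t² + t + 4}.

L{3t² + t + 4} = 3·2/s³ + 1/s² + 4/s = 6/s³ + 1/s² + 4/s

Final answer: 6/s³ + 1/s² + 4/s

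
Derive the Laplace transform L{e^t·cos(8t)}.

L{e^(at)·cos(ωt)} = (s-a)/((s-a)² + ω²), so L{e^t·cos(8t)} = (s-1)/((s-1)² + 64)

Final answer: (s-1)/((s-1)² + 64)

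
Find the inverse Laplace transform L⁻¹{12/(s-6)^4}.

L⁻¹{n!/(s-a)^(n+1)} = t^n·e^(at) with n=3, a=6. So L⁻¹{6/(s-6)^4} = t^3·e^(6t), and L⁻¹{12/(s-6)^4} = (12/6)·t^3·e^(6t) = 2·t^3·e^(6t)

Final answer: 2·t^3·e^(6t)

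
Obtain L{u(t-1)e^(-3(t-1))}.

u(t-a)f(t-a) with f(t)=e^(-3t). L{e^(-3t)} = 1/(s+3). By time shift: e^(-s)/(s+3)

Final answer: e^(-s)/(s+3)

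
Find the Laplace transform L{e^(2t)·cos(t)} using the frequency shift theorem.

Frequency shift: L{e^(at)f(t)} = F(s-a). L{e^(2t)·cos(t)} = (s-2)/((s-2)² + 1)

Final answer: (s-2)/((s-2)² + 1)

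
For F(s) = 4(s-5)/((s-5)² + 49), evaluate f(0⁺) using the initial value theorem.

f(0⁺) = lim_{s→∞} sF(s) = lim_{s→∞} 4s(s-5)/((s-5)² + 49) = 4

Final answer: 4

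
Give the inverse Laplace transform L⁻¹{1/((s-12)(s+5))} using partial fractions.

Decompose: A/(s-12) + B/(s+5). A = 1/17, B = -1/17. f(t) = (e^(12t) - e^(-5t))/17

Final answer: (e^(12t) - e^(-5t))/17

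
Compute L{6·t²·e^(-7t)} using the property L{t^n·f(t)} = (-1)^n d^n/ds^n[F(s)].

L{e^(-7t)} = 1/(s+7). d/ds[1/(s+7)] = -1/(s+7)². d²/ds²[1/(s+7)] = 2/(s+7)³. So L{t²·e^(-7t)} = (-1)² · 2/(s+7)³ = 2/(s+7)³. Then L{6·t²·e^(-7t)} = 6·2/(s+7)³ = 12/(s+7)³

Final answer: 12/(s+7)³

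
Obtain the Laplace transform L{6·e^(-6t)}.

L{e^(at)} = 1/(s-a), so L{e^(-6t)} = 1/(s+6). Then L{6·e^(-6t)} = 6/(s+6)

Final answer: 6/(s+6)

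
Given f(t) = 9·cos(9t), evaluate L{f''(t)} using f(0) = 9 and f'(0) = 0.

F(s) = 9s/(s² + 81). L{f''(t)} = s²F(s) - sf(0) - f'(0) = 9s³/(s² + 81) - 9s = (9s³ - 9s(s² + 81))/(s² + 81) = -729s/(s² + 81)

Final answer: -729s/(s² + 81)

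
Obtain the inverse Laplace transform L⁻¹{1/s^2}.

L⁻¹{n!/s^(n+1)} = t^n with n=1. So L⁻¹{1/s^2} = t

Final answer: t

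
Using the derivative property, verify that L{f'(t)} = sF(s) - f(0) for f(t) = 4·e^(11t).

f'(t) = 44e^(11t). Direct: L{f'(t)} = 44/(s-11). Property: s·4/(s-11) - 4 = (4s - 4(s-11))/(s-11) = 44/(s-11). ✓

Final answer: 44/(s-11)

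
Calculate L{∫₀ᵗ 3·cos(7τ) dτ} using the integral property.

L{∫₀ᵗ f(τ)dτ} = F(s)/s with F(s) = 3s/(s² + 49), so the result is (3s/(s² + 49))/s = 3/(s² + 49)

Final answer: 3/(s² + 49)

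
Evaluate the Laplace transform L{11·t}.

L{t^n} = n!/s^(n+1), so L{t} = 1/s^2. Then L{11·t} = 11·1/s^2 = 11/s^2

Final answer: 11/s^2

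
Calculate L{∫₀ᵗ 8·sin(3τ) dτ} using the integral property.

L{∫₀ᵗ f(τ)dτ} = F(s)/s with F(s) = 24/(s² + 9), so the result is (24/(s² + 9))/s = 24/(s(s² + 9))

Final answer: 24/(s(s² + 9))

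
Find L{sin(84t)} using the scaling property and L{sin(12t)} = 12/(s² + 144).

Using L{f(at)} = (1/a)F(s/a) with a=7: L{sin(84t)} = (1/7) · 12/((s/7)² + 144) = (1/7) · 12·49/(s² + 7056) = 84/(s² + 7056)

Final answer: 84/(s² + 7056)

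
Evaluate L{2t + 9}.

L{2t + 9} = 2·L{t} + 9·L{1} = 2/s² + 9/s

Final answer: 2/s² + 9/s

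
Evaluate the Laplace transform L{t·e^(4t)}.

L{t^n·e^(at)} = n!/(s-a)^(n+1), so L{t·e^(4t)} = 1/(s-4)^2

Final answer: 1/(s-4)^2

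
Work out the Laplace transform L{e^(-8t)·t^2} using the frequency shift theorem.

L{e^(at)·t^n} = n!/(s-a)^(n+1), so L{e^(-8t)·t^2} = 2/(s+8)^3

Final answer: 2/(s+8)^3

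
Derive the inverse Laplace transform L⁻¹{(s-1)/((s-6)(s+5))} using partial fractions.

Using partial fractions, f(t) = (5e^(6t) + 6e^(-5t))/11

Final answer: (5e^(6t) + 6e^(-5t))/11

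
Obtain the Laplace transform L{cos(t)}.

L{cos(ωt)} = s/(s² + ω²), so L{cos(t)} = s/(s² + 1)

Final answer: s/(s² + 1)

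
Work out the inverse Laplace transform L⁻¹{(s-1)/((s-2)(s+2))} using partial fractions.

Using partial fractions, f(t) = (e^(2t) + 3e^(-2t))/4

Final answer: (e^(2t) + 3e^(-2t))/4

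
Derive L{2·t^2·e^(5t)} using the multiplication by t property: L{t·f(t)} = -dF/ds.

Using L{t^n·e^(at)} = n!/(s-a)^(n+1), L{t^2·e^(5t)} = 2/(s-5)^3, so L{2·t^2·e^(5t)} = 2·2/(s-5)^3 = 4/(s-5)^3

Final answer: 4/(s-5)^3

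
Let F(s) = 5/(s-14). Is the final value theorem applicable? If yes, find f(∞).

sF(s) = 5s/(s-14) has a pole at s = 14 in the right half-plane. Theorem does NOT apply (unstable system; f(t) = 5·e^(14t) grows without bound).

Final answer: Not applicable (unstable)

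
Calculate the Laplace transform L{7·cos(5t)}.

L{cos(ωt)} = s/(s² + ω²), so L{cos(5t)} = s/(s² + 25). Then L{7·cos(5t)} = 7·s/(s² + 25) = 7s/(s² + 25)

Final answer: 7s/(s² + 25)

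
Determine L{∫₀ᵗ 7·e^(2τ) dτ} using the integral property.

L{∫₀ᵗ f(τ)dτ} = F(s)/s with F(s) = 7/(s-2), so L{∫₀ᵗ 7·e^(2τ) dτ} = 7/(s(s-2))

Final answer: 7/(s(s-2))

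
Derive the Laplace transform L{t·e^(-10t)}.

L{t^n·e^(at)} = n!/(s-a)^(n+1), so L{t·e^(-10t)} = 1/(s+10)^2

Final answer: 1/(s+10)^2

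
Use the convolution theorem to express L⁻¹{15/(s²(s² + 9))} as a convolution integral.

15/(s²(s² + 9)) = (1/s²)·(15/(s² + 9)) = L{t}·L{5·sin(3t)}. So f(t) = t*(5·sin(3t)) = ∫₀ᵗ 5τ·sin(3(t-τ)) dτ

Final answer: ∫₀ᵗ 5τ·sin(3(t-τ)) dτ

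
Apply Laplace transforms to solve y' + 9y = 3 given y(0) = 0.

sY + 9Y = 3/s. Y = 3/(s(s+9)). Partial fractions: Y = 1/3/s - 1/3/(s+9)

Final answer: y(t) = 1/3(1 - e^(-9t))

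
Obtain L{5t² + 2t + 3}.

L{5t² + 2t + 3} = 5·2/s³ + 2/s² + 3/s = 10/s³ + 2/s² + 3/s

Final answer: 10/s³ + 2/s² + 3/s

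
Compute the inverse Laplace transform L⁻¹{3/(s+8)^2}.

L⁻¹{n!/(s-a)^(n+1)} = t^n·e^(at) with n=1, a=-8. So L⁻¹{1/(s+8)^2} = t·e^(-8t), and L⁻¹{3/(s+8)^2} = (3/1)·t·e^(-8t) = 3·t·e^(-8t)

Final answer: 3·t·e^(-8t)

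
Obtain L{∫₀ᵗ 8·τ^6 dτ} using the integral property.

L{∫₀ᵗ f(τ)dτ} = F(s)/s with f(t) = 8t^6. F(s) = 5760/s^7, so L{∫₀ᵗ 8·τ^6 dτ} = (5760/s^7)/s = 5760/s^8. (Check: ∫₀ᵗ 8·τ^6 dτ = 8t^7/7.)

Final answer: 5760/s^8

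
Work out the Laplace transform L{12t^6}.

L{12t^6} = 12 · L{t^6} = 12 · 720/s^7 = 8640/s^7

Final answer: 8640/s^7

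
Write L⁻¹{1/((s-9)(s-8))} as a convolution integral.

1/((s-9)(s-8)) = (1/(s-9))·(1/(s-8)) = L{e^(9t)}·L{e^(8t)}. So f(t) = e^(9t)*e^(8t) = ∫₀ᵗ e^(9τ)·e^(8(t-τ)) dτ

Final answer: ∫₀ᵗ e^(9τ)·e^(8(t-τ)) dτ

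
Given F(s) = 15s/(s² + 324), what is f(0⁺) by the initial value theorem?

f(0⁺) = lim_{s→∞} s·15s/(s² + 324) = lim_{s→∞} 15s²/(s² + 324) = 15

Final answer: 15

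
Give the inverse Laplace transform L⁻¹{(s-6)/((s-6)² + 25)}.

Using frequency shift, L⁻¹{(s-6)/((s-6)² + 25)} = e^(6t)·cos(5t)

Final answer: e^(6t)·cos(5t)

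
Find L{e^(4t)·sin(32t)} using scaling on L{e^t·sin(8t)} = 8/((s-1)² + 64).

Scaling with a=4: L{e^(4t)·sin(32t)} = (1/4) · 8/((s/4-1)² + 64). Simplifying: 32/((s-4)² + 1024)

Final answer: 32/((s-4)² + 1024)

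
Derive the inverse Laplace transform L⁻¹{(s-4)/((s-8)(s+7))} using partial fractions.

Using partial fractions, f(t) = (4e^(8t) + 11e^(-7t))/15

Final answer: (4e^(8t) + 11e^(-7t))/15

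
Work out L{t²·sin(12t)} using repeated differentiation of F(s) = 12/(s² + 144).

F(s) = 12/(s² + 144). F'(s) = -24s/(s² + 144)². F''(s) = -24(144 - 3s²)/(s² + 144)³ = (72s² - 3456)/(s² + 144)³. So L{t²·sin(12t)} = (-1)² F''(s) = (72s² - 3456)/(s² + 144)³

Final answer: (72s² - 3456)/(s² + 144)³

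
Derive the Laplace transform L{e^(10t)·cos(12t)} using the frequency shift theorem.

Frequency shift: L{e^(at)f(t)} = F(s-a). L{e^(10t)·cos(12t)} = (s-10)/((s-10)² + 144)

Final answer: (s-10)/((s-10)² + 144)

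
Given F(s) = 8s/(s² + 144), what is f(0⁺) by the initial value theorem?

f(0⁺) = lim_{s→∞} s·8s/(s² + 144) = lim_{s→∞} 8s²/(s² + 144) = 8

Final answer: 8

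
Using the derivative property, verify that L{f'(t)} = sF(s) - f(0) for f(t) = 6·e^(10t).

f'(t) = 60e^(10t). Direct: L{f'(t)} = 60/(s-10). Property: s·6/(s-10) - 6 = (6s - 6(s-10))/(s-10) = 60/(s-10). ✓

Final answer: 60/(s-10)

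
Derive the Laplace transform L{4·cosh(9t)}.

L{cosh(ωt)} = s/(s² - ω²), so L{cosh(9t)} = s/(s² - 81). Then L{4·cosh(9t)} = 4·s/(s² - 81) = 4s/(s² - 81)

Final answer: 4s/(s² - 81)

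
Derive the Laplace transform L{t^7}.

L{t^n} = n!/s^(n+1), so L{t^7} = 5040/s^8

Final answer: 5040/s^8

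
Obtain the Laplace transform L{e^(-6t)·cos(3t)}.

L{e^(at)·cos(ωt)} = (s-a)/((s-a)² + ω²), so L{e^(-6t)·cos(3t)} = (s+6)/((s+6)² + 9)

Final answer: (s+6)/((s+6)² + 9)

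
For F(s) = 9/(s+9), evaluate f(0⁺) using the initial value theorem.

f(0⁺) = lim_{s→∞} s·9/(s+9) = lim_{s→∞} 9s/(s+9) = 9

Final answer: 9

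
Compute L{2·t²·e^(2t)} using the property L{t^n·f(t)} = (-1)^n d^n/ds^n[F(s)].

L{e^(2t)} = 1/(s-2). d/ds[1/(s-2)] = -1/(s-2)². d²/ds²[1/(s-2)] = 2/(s-2)³. So L{t²·e^(2t)} = (-1)² · 2/(s-2)³ = 2/(s-2)³. Then L{2·t²·e^(2t)} = 2·2/(s-2)³ = 4/(s-2)³

Final answer: 4/(s-2)³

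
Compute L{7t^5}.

L{t^n} = n!/s^(n+1). So L{7t^5} = 7·5!/s^6 = 840/s^6

Final answer: 840/s^6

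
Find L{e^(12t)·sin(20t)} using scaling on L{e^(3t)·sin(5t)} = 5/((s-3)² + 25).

Scaling with a=4: L{e^(12t)·sin(20t)} = (1/4) · 5/((s/4-3)² + 25). Simplifying: 20/((s-12)² + 400)

Final answer: 20/((s-12)² + 400)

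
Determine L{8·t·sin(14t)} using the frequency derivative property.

L{sin(14t)} = 14/(s² + 196). By L{t·f(t)} = -F'(s): -d/ds[14/(s² + 196)] = -(14)·(-2s)/(s² + 196)² = 28s/(s² + 196)². Then L{8·t·sin(14t)} = 8·28s/(s² + 196)² = 224s/(s² + 196)²

Final answer: 224s/(s² + 196)²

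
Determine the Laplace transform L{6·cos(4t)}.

L{cos(ωt)} = s/(s² + ω²), so L{cos(4t)} = s/(s² + 16). Then L{6·cos(4t)} = 6·s/(s² + 16) = 6s/(s² + 16)

Final answer: 6s/(s² + 16)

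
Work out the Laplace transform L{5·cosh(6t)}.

L{cosh(ωt)} = s/(s² - ω²), so L{cosh(6t)} = s/(s² - 36). Then L{5·cosh(6t)} = 5·s/(s² - 36) = 5s/(s² - 36)

Final answer: 5s/(s² - 36)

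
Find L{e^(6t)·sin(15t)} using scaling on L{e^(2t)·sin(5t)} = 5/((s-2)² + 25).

Scaling with a=3: L{e^(6t)·sin(15t)} = (1/3) · 5/((s/3-2)² + 25). Simplifying: 15/((s-6)² + 225)

Final answer: 15/((s-6)² + 225)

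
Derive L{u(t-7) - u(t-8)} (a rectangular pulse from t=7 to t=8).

L{u(t-a)} = e^(-as)/s. L{u(t-7) - u(t-8)} = (e^(-7s) - e^(-8s))/s

Final answer: (e^(-7s) - e^(-8s))/s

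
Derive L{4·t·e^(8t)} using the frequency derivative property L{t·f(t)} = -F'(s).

L{e^(8t)} = 1/(s-8). By frequency derivative: L{t·e^(8t)} = -d/ds[1/(s-8)] = -(-1)/(s-8)² = 1/(s-8)². Then L{4·t·e^(8t)} = 4·1/(s-8)² = 4/(s-8)²

Final answer: 4/(s-8)²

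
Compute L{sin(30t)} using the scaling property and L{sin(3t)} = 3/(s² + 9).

Using L{f(at)} = (1/a)F(s/a) with a=10: L{sin(30t)} = (1/10) · 3/((s/10)² + 9) = (1/10) · 3·100/(s² + 900) = 30/(s² + 900)

Final answer: 30/(s² + 900)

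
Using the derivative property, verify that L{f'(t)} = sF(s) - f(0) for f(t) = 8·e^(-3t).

f'(t) = -24e^(-3t). Direct: L{f'(t)} = -24/(s+3). Property: s·8/(s+3) - 8 = (8s - 8(s+3))/(s+3) = -24/(s+3). ✓

Final answer: -24/(s+3)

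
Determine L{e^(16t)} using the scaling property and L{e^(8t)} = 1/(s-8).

Using L{f(at)} = (1/a)F(s/a) with a=2 and f(t) = e^(8t): L{e^(16t)} = (1/2) · 1/((s/2)-8) = (1/2) · 2/(s-16) = 1/(s-16)

Final answer: 1/(s-16)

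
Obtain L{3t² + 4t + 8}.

L{3t² + 4t + 8} = 3·2/s³ + 4/s² + 8/s = 6/s³ + 4/s² + 8/s

Final answer: 6/s³ + 4/s² + 8/s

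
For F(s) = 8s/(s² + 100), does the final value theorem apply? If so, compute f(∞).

The final value theorem requires all poles of sF(s) in the left half-plane. sF(s) = 8s²/(s² + 100) has poles at s = ±10i (imaginary axis). Theorem does NOT apply (oscillatory system).

Final answer: Not applicable (oscillatory)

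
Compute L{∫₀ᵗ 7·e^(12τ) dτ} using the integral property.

L{∫₀ᵗ f(τ)dτ} = F(s)/s with F(s) = 7/(s-12), so L{∫₀ᵗ 7·e^(12τ) dτ} = 7/(s(s-12))

Final answer: 7/(s(s-12))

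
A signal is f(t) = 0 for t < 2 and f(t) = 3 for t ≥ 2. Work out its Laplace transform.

f(t) = 3·u(t-2). L{u(t-2)} = e^(-2s)/s, so L{f(t)} = 3·e^(-2s)/s

Final answer: 3·e^(-2s)/s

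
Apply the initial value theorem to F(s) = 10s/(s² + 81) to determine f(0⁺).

f(0⁺) = lim_{s→∞} s·10s/(s² + 81) = lim_{s→∞} 10s²/(s² + 81) = 10

Final answer: 10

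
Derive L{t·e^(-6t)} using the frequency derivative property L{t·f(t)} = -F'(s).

L{e^(-6t)} = 1/(s+6). By frequency derivative: L{t·e^(-6t)} = -d/ds[1/(s+6)] = -(-1)/(s+6)² = 1/(s+6)²

Final answer: 1/(s+6)²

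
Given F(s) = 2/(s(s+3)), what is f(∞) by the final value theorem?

f(∞) = lim_{s→0} s·2/(s(s+3)) = lim_{s→0} 2/(s+3) = 2/3 = 2/3

Final answer: 2/3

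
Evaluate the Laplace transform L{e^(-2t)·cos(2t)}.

L{e^(at)·cos(ωt)} = (s-a)/((s-a)² + ω²), so L{e^(-2t)·cos(2t)} = (s+2)/((s+2)² + 4)

Final answer: (s+2)/((s+2)² + 4)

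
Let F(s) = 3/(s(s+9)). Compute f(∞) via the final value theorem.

f(∞) = lim_{s→0} s·3/(s(s+9)) = lim_{s→0} 3/(s+9) = 3/9 = 1/3

Final answer: 1/3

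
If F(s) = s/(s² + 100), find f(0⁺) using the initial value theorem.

f(0⁺) = lim_{s→∞} s·s/(s² + 100) = lim_{s→∞} s²/(s² + 100) = 1

Final answer: 1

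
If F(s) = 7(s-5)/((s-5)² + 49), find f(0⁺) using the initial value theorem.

f(0⁺) = lim_{s→∞} sF(s) = lim_{s→∞} 7s(s-5)/((s-5)² + 49) = 7

Final answer: 7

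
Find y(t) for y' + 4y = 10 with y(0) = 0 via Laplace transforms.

sY + 4Y = 10/s. Y = 10/(s(s+4)). Partial fractions: Y = 5/2/s - 5/2/(s+4)

Final answer: y(t) = 5/2(1 - e^(-4t))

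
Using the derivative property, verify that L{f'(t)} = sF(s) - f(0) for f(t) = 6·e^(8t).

f'(t) = 48e^(8t). Direct: L{f'(t)} = 48/(s-8). Property: s·6/(s-8) - 6 = (6s - 6(s-8))/(s-8) = 48/(s-8). ✓

Final answer: 48/(s-8)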